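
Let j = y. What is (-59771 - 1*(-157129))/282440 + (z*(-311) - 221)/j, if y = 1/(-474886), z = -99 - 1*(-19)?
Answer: -1653716403237601/141220 ≈ -1.1710e+10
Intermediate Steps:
z = -80 (z = -99 + 19 = -80)
y = -1/474886 ≈ -2.1058e-6
j = -1/474886 ≈ -2.1058e-6
(-59771 - 1*(-157129))/282440 + (z*(-311) - 221)/j = (-59771 - 1*(-157129))/282440 + (-80*(-311) - 221)/(-1/474886) = (-59771 + 157129)*(1/282440) + (24880 - 221)*(-474886) = 97358*(1/282440) + 24659*(-474886) = 48679/141220 - 11710213874 = -1653716403237601/141220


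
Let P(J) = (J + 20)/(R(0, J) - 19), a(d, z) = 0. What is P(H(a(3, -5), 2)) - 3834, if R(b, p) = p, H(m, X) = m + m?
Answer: -72866/19 ≈ -3835.1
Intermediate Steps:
H(m, X) = 2*m
P(J) = (20 + J)/(-19 + J) (P(J) = (J + 20)/(J - 19) = (20 + J)/(-19 + J))
P(H(a(3, -5), 2)) - 3834 = (20 + 2*0)/(-19 + 2*0) - 3834 = (20 + 0)/(-19 + 0) - 3834 = 20/(-19) - 3834 = -1/19*20 - 3834 = -20/19 - 3834 = -72866/19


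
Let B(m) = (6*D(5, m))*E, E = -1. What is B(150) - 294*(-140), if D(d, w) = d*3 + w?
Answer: 40170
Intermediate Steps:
D(d, w) = w + 3*d (D(d, w) = 3*d + w = w + 3*d)
B(m) = -90 - 6*m (B(m) = (6*(m + 3*5))*(-1) = (6*(m + 15))*(-1) = (6*(15 + m))*(-1) = (90 + 6*m)*(-1) = -90 - 6*m)
B(150) - 294*(-140) = (-90 - 6*150) - 294*(-140) = (-90 - 900) - 1*(-41160) = -990 + 41160 = 40170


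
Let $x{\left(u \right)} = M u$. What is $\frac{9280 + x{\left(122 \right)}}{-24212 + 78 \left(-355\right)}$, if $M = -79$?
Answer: $\frac{179}{25951} \approx 0.0068976$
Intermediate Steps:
$x{\left(u \right)} = - 79 u$
$\frac{9280 + x{\left(122 \right)}}{-24212 + 78 \left(-355\right)} = \frac{9280 - 9638}{-24212 + 78 \left(-355\right)} = \frac{9280 - 9638}{-24212 - 27690} = - \frac{358}{-51902} = \left(-358\right) \left(- \frac{1}{51902}\right) = \frac{179}{25951}$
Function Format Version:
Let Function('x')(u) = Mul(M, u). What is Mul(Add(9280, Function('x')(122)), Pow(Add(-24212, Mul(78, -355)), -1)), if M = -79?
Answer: Rational(179, 25951) ≈ 0.0068976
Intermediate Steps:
Function('x')(u) = Mul(-79, u)
Mul(Add(9280, Function('x')(122)), Pow(Add(-24212, Mul(78, -355)), -1)) = Mul(Add(9280, Mul(-79, 122)), Pow(Add(-24212, Mul(78, -355)), -1)) = Mul(Add(9280, -9638), Pow(Add(-24212, -27690), -1)) = Mul(-358, Pow(-51902, -1)) = Mul(-358, Rational(-1, 51902)) = Rational(179, 25951)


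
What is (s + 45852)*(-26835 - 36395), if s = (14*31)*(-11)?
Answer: -2597361940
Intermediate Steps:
s = -4774 (s = 434*(-11) = -4774)
(s + 45852)*(-26835 - 36395) = (-4774 + 45852)*(-26835 - 36395) = 41078*(-63230) = -2597361940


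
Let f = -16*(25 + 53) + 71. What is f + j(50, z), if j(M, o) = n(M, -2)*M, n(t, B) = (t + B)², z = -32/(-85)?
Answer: 114023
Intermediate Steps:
z = 32/85 (z = -32*(-1/85) = 32/85 ≈ 0.37647)
n(t, B) = (B + t)²
j(M, o) = M*(-2 + M)² (j(M, o) = (-2 + M)²*M = M*(-2 + M)²)
f = -1177 (f = -16*78 + 71 = -1248 + 71 = -1177)
f + j(50, z) = -1177 + 50*(-2 + 50)² = -1177 + 50*48² = -1177 + 50*2304 = -1177 + 115200 = 114023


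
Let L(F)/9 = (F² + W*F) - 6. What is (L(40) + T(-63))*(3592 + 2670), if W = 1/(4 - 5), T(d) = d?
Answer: 87185826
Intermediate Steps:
W = -1 (W = 1/(-1) = -1)
L(F) = -54 - 9*F + 9*F² (L(F) = 9*((F² - F) - 6) = 9*(-6 + F² - F) = -54 - 9*F + 9*F²)
(L(40) + T(-63))*(3592 + 2670) = ((-54 - 9*40 + 9*40²) - 63)*(3592 + 2670) = ((-54 - 360 + 9*1600) - 63)*6262 = ((-54 - 360 + 14400) - 63)*6262 = (13986 - 63)*6262 = 13923*6262 = 87185826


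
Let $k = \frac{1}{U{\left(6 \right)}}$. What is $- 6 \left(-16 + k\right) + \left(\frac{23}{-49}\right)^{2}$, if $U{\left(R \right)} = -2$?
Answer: $\frac{238228}{2401} \approx 99.22$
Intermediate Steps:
$k = - \frac{1}{2}$ ($k = \frac{1}{-2} = - \frac{1}{2} \approx -0.5$)
$- 6 \left(-16 + k\right) + \left(\frac{23}{-49}\right)^{2} = - 6 \left(-16 - \frac{1}{2}\right) + \left(\frac{23}{-49}\right)^{2} = \left(-6\right) \left(- \frac{33}{2}\right) + \left(23 \left(- \frac{1}{49}\right)\right)^{2} = 99 + \left(- \frac{23}{49}\right)^{2} = 99 + \frac{529}{2401} = \frac{238228}{2401}$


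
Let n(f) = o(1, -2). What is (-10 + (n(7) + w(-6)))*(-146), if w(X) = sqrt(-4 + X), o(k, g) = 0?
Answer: 1460 - 146*I*sqrt(10) ≈ 1460.0 - 461.69*I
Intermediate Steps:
n(f) = 0
(-10 + (n(7) + w(-6)))*(-146) = (-10 + (0 + sqrt(-4 - 6)))*(-146) = (-10 + (0 + sqrt(-10)))*(-146) = (-10 + (0 + I*sqrt(10)))*(-146) = (-10 + I*sqrt(10))*(-146) = 1460 - 146*I*sqrt(10)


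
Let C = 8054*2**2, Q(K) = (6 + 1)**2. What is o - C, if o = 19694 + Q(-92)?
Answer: -12473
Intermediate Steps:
Q(K) = 49 (Q(K) = 7**2 = 49)
o = 19743 (o = 19694 + 49 = 19743)
C = 32216 (C = 8054*4 = 32216)
o - C = 19743 - 1*32216 = 19743 - 32216 = -12473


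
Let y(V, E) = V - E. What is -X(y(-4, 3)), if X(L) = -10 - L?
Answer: 3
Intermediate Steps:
-X(y(-4, 3)) = -(-10 - (-4 - 1*3)) = -(-10 - (-4 - 3)) = -(-10 - 1*(-7)) = -(-10 + 7) = -1*(-3) = 3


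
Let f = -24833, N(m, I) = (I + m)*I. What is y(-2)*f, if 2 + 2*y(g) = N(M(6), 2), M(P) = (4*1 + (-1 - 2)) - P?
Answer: 99332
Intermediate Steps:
M(P) = 1 - P (M(P) = (4 - 3) - P = 1 - P)
N(m, I) = I*(I + m)
y(g) = -4 (y(g) = -1 + (2*(2 + (1 - 1*6)))/2 = -1 + (2*(2 + (1 - 6)))/2 = -1 + (2*(2 - 5))/2 = -1 + (2*(-3))/2 = -1 + (1/2)*(-6) = -1 - 3 = -4)
y(-2)*f = -4*(-24833) = 99332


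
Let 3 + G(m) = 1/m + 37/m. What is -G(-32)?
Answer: 67/16 ≈ 4.1875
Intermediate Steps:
G(m) = -3 + 38/m (G(m) = -3 + (1/m + 37/m) = -3 + 38/m)
-G(-32) = -(-3 + 38/(-32)) = -(-3 + 38*(-1/32)) = -(-3 - 19/16) = -1*(-67/16) = 67/16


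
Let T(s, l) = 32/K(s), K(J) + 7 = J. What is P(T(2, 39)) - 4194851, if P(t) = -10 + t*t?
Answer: -104870501/25 ≈ -4.1948e+6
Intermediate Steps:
K(J) = -7 + J
T(s, l) = 32/(-7 + s)
P(t) = -10 + t²
P(T(2, 39)) - 4194851 = (-10 + (32/(-7 + 2))²) - 4194851 = (-10 + (32/(-5))²) - 4194851 = (-10 + (32*(-⅕))²) - 4194851 = (-10 + (-32/5)²) - 4194851 = (-10 + 1024/25) - 4194851 = 774/25 - 4194851 = -104870501/25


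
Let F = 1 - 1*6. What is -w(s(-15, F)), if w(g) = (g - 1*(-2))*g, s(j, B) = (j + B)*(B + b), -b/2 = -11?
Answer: -114920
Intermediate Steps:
F = -5 (F = 1 - 6 = -5)
b = 22 (b = -2*(-11) = 22)
s(j, B) = (22 + B)*(B + j) (s(j, B) = (j + B)*(B + 22) = (B + j)*(22 + B) = (22 + B)*(B + j))
w(g) = g*(2 + g) (w(g) = (g + 2)*g = (2 + g)*g = g*(2 + g))
-w(s(-15, F)) = -((-5)**2 + 22*(-5) + 22*(-15) - 5*(-15))*(2 + ((-5)**2 + 22*(-5) + 22*(-15) - 5*(-15))) = -(25 - 110 - 330 + 75)*(2 + (25 - 110 - 330 + 75)) = -(-340)*(2 - 340) = -(-340)*(-338) = -1*114920 = -114920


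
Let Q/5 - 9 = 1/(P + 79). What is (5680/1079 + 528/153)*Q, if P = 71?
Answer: 323958992/825435 ≈ 392.47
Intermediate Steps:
Q = 1351/30 (Q = 45 + 5/(71 + 79) = 45 + 5/150 = 45 + 5*(1/150) = 45 + 1/30 = 1351/30 ≈ 45.033)
(5680/1079 + 528/153)*Q = (5680/1079 + 528/153)*(1351/30) = (5680*(1/1079) + 528*(1/153))*(1351/30) = (5680/1079 + 176/51)*(1351/30) = (479584/55029)*(1351/30) = 323958992/825435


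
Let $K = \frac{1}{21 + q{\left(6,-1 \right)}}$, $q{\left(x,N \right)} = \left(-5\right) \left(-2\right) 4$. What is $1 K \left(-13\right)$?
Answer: $- \frac{13}{61} \approx -0.21311$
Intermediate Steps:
$q{\left(x,N \right)} = 40$ ($q{\left(x,N \right)} = 10 \cdot 4 = 40$)
$K = \frac{1}{61}$ ($K = \frac{1}{21 + 40} = \frac{1}{61} \approx 0.016393$)
$1 K \left(-13\right) = 1 \cdot \frac{1}{61} \left(-13\right) = \frac{1}{61} \left(-13\right) = - \frac{13}{61}$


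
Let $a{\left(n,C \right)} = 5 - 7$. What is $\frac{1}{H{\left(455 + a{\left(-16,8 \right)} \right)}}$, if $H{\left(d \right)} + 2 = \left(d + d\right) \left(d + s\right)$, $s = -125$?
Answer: $\frac{1}{297166} \approx 3.3651 \cdot 10^{-6}$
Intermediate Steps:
$a{\left(n,C \right)} = -2$ ($a{\left(n,C \right)} = 5 - 7 = -2$)
$H{\left(d \right)} = -2 + 2 d \left(-125 + d\right)$ ($H{\left(d \right)} = -2 + \left(d + d\right) \left(d - 125\right) = -2 + 2 d \left(-125 + d\right)$)
$\frac{1}{H{\left(455 + a{\left(-16,8 \right)} \right)}} = \frac{1}{-2 - 250 \left(455 - 2\right) + 2 \left(455 - 2\right)^{2}} = \frac{1}{-2 - 113250 + 2 \cdot 453^{2}} = \frac{1}{-2 - 113250 + 2 \cdot 205209} = \frac{1}{-2 - 113250 + 410418} = \frac{1}{297166}$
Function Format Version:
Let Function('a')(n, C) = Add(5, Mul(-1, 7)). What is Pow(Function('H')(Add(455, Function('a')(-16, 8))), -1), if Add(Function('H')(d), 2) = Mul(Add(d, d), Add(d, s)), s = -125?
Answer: Rational(1, 297166) ≈ 3.3651e-6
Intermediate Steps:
Function('a')(n, C) = -2 (Function('a')(n, C) = Add(5, -7) = -2)
Function('H')(d) = Add(-2, Mul(2, d, Add(-125, d))) (Function('H')(d) = Add(-2, Mul(Add(d, d), Add(d, -125))) = Add(-2, Mul(Mul(2, d), Add(-125, d))) = Add(-2, Mul(2, d, Add(-125, d))))
Pow(Function('H')(Add(455, Function('a')(-16, 8))), -1) = Pow(Add(-2, Mul(-250, Add(455, -2)), Mul(2, Pow(Add(455, -2), 2))), -1) = Pow(Add(-2, Mul(-250, 453), Mul(2, Pow(453, 2))), -1) = Pow(Add(-2, -113250, Mul(2, 205209)), -1) = Pow(Add(-2, -113250, 410418), -1) = Pow(297166, -1) = Rational(1, 297166)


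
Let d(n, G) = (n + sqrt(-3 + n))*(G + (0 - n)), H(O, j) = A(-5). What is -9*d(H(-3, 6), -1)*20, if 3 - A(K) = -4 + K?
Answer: 35100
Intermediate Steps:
A(K) = 7 - K (A(K) = 3 - (-4 + K) = 3 + (4 - K) = 7 - K)
H(O, j) = 12 (H(O, j) = 7 - 1*(-5) = 7 + 5 = 12)
d(n, G) = (G - n)*(n + sqrt(-3 + n)) (d(n, G) = (n + sqrt(-3 + n))*(G - n) = (G - n)*(n + sqrt(-3 + n)))
-9*d(H(-3, 6), -1)*20 = -9*(-1*12**2 - 1*12 - sqrt(-3 + 12) - 1*12*sqrt(-3 + 12))*20 = -9*(-1*144 - 12 - sqrt(9) - 1*12*sqrt(9))*20 = -9*(-144 - 12 - 1*3 - 1*12*3)*20 = -9*(-144 - 12 - 3 - 36)*20 = -9*(-195)*20 = 1755*20 = 35100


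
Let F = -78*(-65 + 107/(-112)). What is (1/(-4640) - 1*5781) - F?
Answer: -354860827/32480 ≈ -10926.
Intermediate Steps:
F = 288093/56 (F = -78*(-65 + 107*(-1/112)) = -78*(-65 - 107/112) = -78*(-7387/112) = 288093/56 ≈ 5144.5)
(1/(-4640) - 1*5781) - F = (1/(-4640) - 1*5781) - 1*288093/56 = (-1/4640 - 5781) - 288093/56 = -26823841/4640 - 288093/56 = -354860827/32480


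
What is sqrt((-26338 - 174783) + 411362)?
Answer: sqrt(210241) ≈ 458.52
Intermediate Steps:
sqrt((-26338 - 174783) + 411362) = sqrt(-201121 + 411362) = sqrt(210241)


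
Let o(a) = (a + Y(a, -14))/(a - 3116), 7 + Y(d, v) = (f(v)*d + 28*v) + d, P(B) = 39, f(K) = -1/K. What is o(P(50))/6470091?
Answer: 165/10322910374 ≈ 1.5984e-8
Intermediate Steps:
Y(d, v) = -7 + d + 28*v - d/v (Y(d, v) = -7 + (((-1/v)*d + 28*v) + d) = -7 + ((-d/v + 28*v) + d) = -7 + ((28*v - d/v) + d) = -7 + (d + 28*v - d/v) = -7 + d + 28*v - d/v)
o(a) = (-399 + 29*a/14)/(-3116 + a) (o(a) = (a + (-7 + a + 28*(-14) - 1*a/(-14)))/(a - 3116) = (a + (-7 + a - 392 - 1*a*(-1/14)))/(-3116 + a) = (a + (-7 + a - 392 + a/14))/(-3116 + a) = (a + (-399 + 15*a/14))/(-3116 + a) = (-399 + 29*a/14)/(-3116 + a))
o(P(50))/6470091 = ((-5586 + 29*39)/(14*(-3116 + 39)))/6470091 = ((1/14)*(-5586 + 1131)/(-3077))*(1/6470091) = ((1/14)*(-1/3077)*(-4455))*(1/6470091) = (4455/43078)*(1/6470091) = 165/10322910374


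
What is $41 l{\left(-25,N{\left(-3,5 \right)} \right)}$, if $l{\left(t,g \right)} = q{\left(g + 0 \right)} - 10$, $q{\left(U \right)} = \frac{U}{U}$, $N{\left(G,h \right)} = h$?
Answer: $-369$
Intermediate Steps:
$q{\left(U \right)} = 1$
$l{\left(t,g \right)} = -9$ ($l{\left(t,g \right)} = 1 - 10 = -9$)
$41 l{\left(-25,N{\left(-3,5 \right)} \right)} = 41 \left(-9\right) = -369$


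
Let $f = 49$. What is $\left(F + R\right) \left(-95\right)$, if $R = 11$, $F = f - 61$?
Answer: $95$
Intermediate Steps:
$F = -12$ ($F = 49 - 61 = -12$)
$\left(F + R\right) \left(-95\right) = \left(-12 + 11\right) \left(-95\right) = \left(-1\right) \left(-95\right) = 95$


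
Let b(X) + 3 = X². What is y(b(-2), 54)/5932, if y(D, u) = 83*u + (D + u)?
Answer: 4537/5932 ≈ 0.76483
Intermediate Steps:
b(X) = -3 + X²
y(D, u) = D + 84*u
y(b(-2), 54)/5932 = ((-3 + (-2)²) + 84*54)/5932 = ((-3 + 4) + 4536)*(1/5932) = (1 + 4536)*(1/5932) = 4537*(1/5932) = 4537/5932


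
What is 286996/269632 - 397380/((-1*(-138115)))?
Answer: -3375395581/1862011184 ≈ -1.8128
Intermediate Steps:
286996/269632 - 397380/((-1*(-138115))) = 286996*(1/269632) - 397380/138115 = 71749/67408 - 397380*1/138115 = 71749/67408 - 79476/27623 = -3375395581/1862011184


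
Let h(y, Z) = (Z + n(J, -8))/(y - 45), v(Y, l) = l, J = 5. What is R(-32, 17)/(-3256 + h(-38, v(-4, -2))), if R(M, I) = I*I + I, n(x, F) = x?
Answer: -25398/270251 ≈ -0.093979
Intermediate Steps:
R(M, I) = I + I² (R(M, I) = I² + I = I + I²)
h(y, Z) = (5 + Z)/(-45 + y) (h(y, Z) = (Z + 5)/(y - 45) = (5 + Z)/(-45 + y))
R(-32, 17)/(-3256 + h(-38, v(-4, -2))) = (17*(1 + 17))/(-3256 + (5 - 2)/(-45 - 38)) = (17*18)/(-3256 + 3/(-83)) = 306/(-3256 - 1/83*3) = 306/(-3256 - 3/83) = 306/(-270251/83) = 306*(-83/270251) = -25398/270251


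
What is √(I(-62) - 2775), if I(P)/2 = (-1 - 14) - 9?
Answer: I*√2823 ≈ 53.132*I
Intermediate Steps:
I(P) = -48 (I(P) = 2*((-1 - 14) - 9) = 2*(-15 - 9) = 2*(-24) = -48)
√(I(-62) - 2775) = √(-48 - 2775) = √(-2823) = I*√2823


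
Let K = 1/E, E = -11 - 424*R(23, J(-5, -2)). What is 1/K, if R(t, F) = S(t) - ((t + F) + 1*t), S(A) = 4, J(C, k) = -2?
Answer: 16949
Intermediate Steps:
R(t, F) = 4 - F - 2*t (R(t, F) = 4 - ((t + F) + 1*t) = 4 - ((F + t) + t) = 4 - (F + 2*t) = 4 + (-F - 2*t) = 4 - F - 2*t)
E = 16949 (E = -11 - 424*(4 - 1*(-2) - 2*23) = -11 - 424*(4 + 2 - 46) = -11 - 424*(-40) = -11 + 16960 = 16949)
K = 1/16949 ≈ 5.9001e-5
1/K = 1/(1/16949) = 16949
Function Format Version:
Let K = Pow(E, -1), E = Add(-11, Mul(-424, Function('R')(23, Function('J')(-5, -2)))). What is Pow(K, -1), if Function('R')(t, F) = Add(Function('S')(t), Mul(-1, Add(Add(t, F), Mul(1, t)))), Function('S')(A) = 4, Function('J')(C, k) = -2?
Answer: 16949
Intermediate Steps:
Function('R')(t, F) = Add(4, Mul(-1, F), Mul(-2, t)) (Function('R')(t, F) = Add(4, Mul(-1, Add(Add(t, F), Mul(1, t)))) = Add(4, Mul(-1, Add(Add(F, t), t))) = Add(4, Mul(-1, Add(F, Mul(2, t)))) = Add(4, Add(Mul(-1, F), Mul(-2, t))) = Add(4, Mul(-1, F), Mul(-2, t)))
E = 16949 (E = Add(-11, Mul(-424, Add(4, Mul(-1, -2), Mul(-2, 23)))) = Add(-11, Mul(-424, Add(4, 2, -46))) = Add(-11, Mul(-424, -40)) = Add(-11, 16960) = 16949)
K = Rational(1, 16949) (K = Pow(16949, -1) = Rational(1, 16949) ≈ 5.9001e-5)
Pow(K, -1) = Pow(Rational(1, 16949), -1) = 16949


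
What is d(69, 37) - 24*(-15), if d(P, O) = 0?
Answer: 360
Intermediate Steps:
d(69, 37) - 24*(-15) = 0 - 24*(-15) = 0 + 360 = 360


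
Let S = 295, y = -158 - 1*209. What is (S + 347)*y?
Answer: -235614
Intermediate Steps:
y = -367 (y = -158 - 209 = -367)
(S + 347)*y = (295 + 347)*(-367) = 642*(-367) = -235614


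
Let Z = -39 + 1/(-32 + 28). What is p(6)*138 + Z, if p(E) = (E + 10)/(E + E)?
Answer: 579/4 ≈ 144.75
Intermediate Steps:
Z = -157/4 (Z = -39 + 1/(-4) = -39 - ¼ = -157/4 ≈ -39.250)
p(E) = (10 + E)/(2*E) (p(E) = (10 + E)/((2*E)) = (10 + E)*(1/(2*E)) = (10 + E)/(2*E))
p(6)*138 + Z = ((½)*(10 + 6)/6)*138 - 157/4 = ((½)*(⅙)*16)*138 - 157/4 = (4/3)*138 - 157/4 = 184 - 157/4 = 579/4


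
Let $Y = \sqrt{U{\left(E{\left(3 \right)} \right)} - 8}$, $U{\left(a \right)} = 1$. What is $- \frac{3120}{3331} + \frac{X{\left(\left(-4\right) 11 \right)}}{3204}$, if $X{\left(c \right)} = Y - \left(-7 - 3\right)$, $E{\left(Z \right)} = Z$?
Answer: $- \frac{4981585}{5336262} + \frac{i \sqrt{7}}{3204} \approx -0.93353 + 0.00082577 i$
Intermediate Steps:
$Y = i \sqrt{7}$ ($Y = \sqrt{1 - 8} = \sqrt{-7} = i \sqrt{7} \approx 2.6458 i$)
$X{\left(c \right)} = 10 + i \sqrt{7}$ ($X{\left(c \right)} = i \sqrt{7} - \left(-7 - 3\right) = i \sqrt{7} - -10 = i \sqrt{7} + 10 = 10 + i \sqrt{7}$)
$- \frac{3120}{3331} + \frac{X{\left(\left(-4\right) 11 \right)}}{3204} = - \frac{3120}{3331} + \frac{10 + i \sqrt{7}}{3204} = \left(-3120\right) \frac{1}{3331} + \left(10 + i \sqrt{7}\right) \frac{1}{3204} = - \frac{3120}{3331} + \left(\frac{5}{1602} + \frac{i \sqrt{7}}{3204}\right) = - \frac{4981585}{5336262} + \frac{i \sqrt{7}}{3204}$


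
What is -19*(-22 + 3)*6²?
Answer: 12996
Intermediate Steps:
-19*(-22 + 3)*6² = -19*(-19)*36 = 361*36 = 12996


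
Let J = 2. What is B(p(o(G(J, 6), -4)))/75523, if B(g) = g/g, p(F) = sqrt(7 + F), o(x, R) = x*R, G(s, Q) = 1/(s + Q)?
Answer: 1/75523 ≈ 1.3241e-5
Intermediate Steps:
G(s, Q) = 1/(Q + s)
o(x, R) = R*x
B(g) = 1
B(p(o(G(J, 6), -4)))/75523 = 1/75523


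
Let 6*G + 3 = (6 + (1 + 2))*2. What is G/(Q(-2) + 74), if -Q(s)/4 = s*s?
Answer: 5/116 ≈ 0.043103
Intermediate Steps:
Q(s) = -4*s² (Q(s) = -4*s*s = -4*s²)
G = 5/2 (G = -½ + ((6 + (1 + 2))*2)/6 = -½ + ((6 + 3)*2)/6 = -½ + (9*2)/6 = -½ + (⅙)*18 = -½ + 3 = 5/2 ≈ 2.5000)
G/(Q(-2) + 74) = (5/2)/(-4*(-2)² + 74) = (5/2)/(-4*4 + 74) = (5/2)/(-16 + 74) = (5/2)/58 = (1/58)*(5/2) = 5/116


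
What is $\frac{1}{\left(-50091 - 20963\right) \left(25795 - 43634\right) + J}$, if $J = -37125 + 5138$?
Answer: $\frac{1}{1267500319} \approx 7.8895 \cdot 10^{-10}$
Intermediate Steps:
$J = -31987$
$\frac{1}{\left(-50091 - 20963\right) \left(25795 - 43634\right) + J} = \frac{1}{\left(-50091 - 20963\right) \left(25795 - 43634\right) - 31987} = \frac{1}{\left(-71054\right) \left(-17839\right) - 31987} = \frac{1}{1267532306 - 31987} = \frac{1}{1267500319}$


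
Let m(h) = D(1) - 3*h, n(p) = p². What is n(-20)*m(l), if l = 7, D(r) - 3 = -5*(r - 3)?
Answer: -3200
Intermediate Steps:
D(r) = 18 - 5*r (D(r) = 3 - 5*(r - 3) = 3 - 5*(-3 + r) = 3 + (15 - 5*r) = 18 - 5*r)
m(h) = 13 - 3*h (m(h) = (18 - 5*1) - 3*h = (18 - 5) - 3*h = 13 - 3*h)
n(-20)*m(l) = (-20)²*(13 - 3*7) = 400*(13 - 21) = 400*(-8) = -3200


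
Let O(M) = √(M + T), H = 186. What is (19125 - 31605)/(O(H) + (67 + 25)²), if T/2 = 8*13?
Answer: -17605120/11939817 + 2080*√394/11939817 ≈ -1.4710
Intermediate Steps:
T = 208 (T = 2*(8*13) = 2*104 = 208)
O(M) = √(208 + M) (O(M) = √(M + 208) = √(208 + M))
(19125 - 31605)/(O(H) + (67 + 25)²) = (19125 - 31605)/(√(208 + 186) + (67 + 25)²) = -12480/(√394 + 92²) = -12480/(√394 + 8464) = -12480/(8464 + √394)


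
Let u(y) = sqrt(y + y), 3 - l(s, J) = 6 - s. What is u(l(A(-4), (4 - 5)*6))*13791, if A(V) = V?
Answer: 13791*I*sqrt(14) ≈ 51601.0*I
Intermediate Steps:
l(s, J) = -3 + s (l(s, J) = 3 - (6 - s) = 3 + (-6 + s) = -3 + s)
u(y) = sqrt(2)*sqrt(y) (u(y) = sqrt(2*y) = sqrt(2)*sqrt(y))
u(l(A(-4), (4 - 5)*6))*13791 = (sqrt(2)*sqrt(-3 - 4))*13791 = (sqrt(2)*sqrt(-7))*13791 = (sqrt(2)*(I*sqrt(7)))*13791 = (I*sqrt(14))*13791 = 13791*I*sqrt(14)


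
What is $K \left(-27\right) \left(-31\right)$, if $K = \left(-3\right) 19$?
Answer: $-47709$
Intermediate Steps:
$K = -57$
$K \left(-27\right) \left(-31\right) = \left(-57\right) \left(-27\right) \left(-31\right) = 1539 \left(-31\right) = -47709$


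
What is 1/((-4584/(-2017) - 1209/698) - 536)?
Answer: -1407866/753855097 ≈ -0.0018676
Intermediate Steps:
1/((-4584/(-2017) - 1209/698) - 536) = 1/((-4584*(-1/2017) - 1209*1/698) - 536) = 1/((4584/2017 - 1209/698) - 536) = 1/(761079/1407866 - 536) = 1/(-753855097/1407866) = -1407866/753855097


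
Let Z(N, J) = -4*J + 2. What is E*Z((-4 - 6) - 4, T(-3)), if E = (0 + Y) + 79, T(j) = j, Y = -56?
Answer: 322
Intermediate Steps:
Z(N, J) = 2 - 4*J
E = 23 (E = (0 - 56) + 79 = -56 + 79 = 23)
E*Z((-4 - 6) - 4, T(-3)) = 23*(2 - 4*(-3)) = 23*(2 + 12) = 23*14 = 322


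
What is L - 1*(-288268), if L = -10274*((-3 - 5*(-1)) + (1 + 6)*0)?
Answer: 267720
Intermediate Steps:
L = -20548 (L = -10274*((-3 + 5) + 7*0) = -10274*(2 + 0) = -10274*2 = -20548)
L - 1*(-288268) = -20548 - 1*(-288268) = -20548 + 288268 = 267720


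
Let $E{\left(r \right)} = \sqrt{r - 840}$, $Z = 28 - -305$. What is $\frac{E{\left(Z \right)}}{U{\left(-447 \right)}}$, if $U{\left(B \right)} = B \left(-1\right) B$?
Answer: $- \frac{13 i \sqrt{3}}{199809} \approx - 0.00011269 i$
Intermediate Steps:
$U{\left(B \right)} = - B^{2}$ ($U{\left(B \right)} = - B B = - B^{2}$)
$Z = 333$ ($Z = 28 + 305 = 333$)
$E{\left(r \right)} = \sqrt{-840 + r}$
$\frac{E{\left(Z \right)}}{U{\left(-447 \right)}} = \frac{\sqrt{-840 + 333}}{\left(-1\right) \left(-447\right)^{2}} = \frac{\sqrt{-507}}{\left(-1\right) 199809} = \frac{13 i \sqrt{3}}{-199809} = 13 i \sqrt{3} \left(- \frac{1}{199809}\right) = - \frac{13 i \sqrt{3}}{199809}$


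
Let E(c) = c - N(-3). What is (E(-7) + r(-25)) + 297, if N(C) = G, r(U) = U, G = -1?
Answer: 266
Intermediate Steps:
N(C) = -1
E(c) = 1 + c (E(c) = c - 1*(-1) = c + 1 = 1 + c)
(E(-7) + r(-25)) + 297 = ((1 - 7) - 25) + 297 = (-6 - 25) + 297 = -31 + 297 = 266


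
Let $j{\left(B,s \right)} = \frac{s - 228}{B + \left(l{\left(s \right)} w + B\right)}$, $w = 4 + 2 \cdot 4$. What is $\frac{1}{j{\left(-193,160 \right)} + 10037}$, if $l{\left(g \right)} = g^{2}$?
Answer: $\frac{153407}{1539746025} \approx 9.9631 \cdot 10^{-5}$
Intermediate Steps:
$w = 12$ ($w = 4 + 8 = 12$)
$j{\left(B,s \right)} = \frac{-228 + s}{2 B + 12 s^{2}}$ ($j{\left(B,s \right)} = \frac{s - 228}{B + \left(s^{2} \cdot 12 + B\right)} = \frac{-228 + s}{B + \left(12 s^{2} + B\right)} = \frac{-228 + s}{B + \left(B + 12 s^{2}\right)} = \frac{-228 + s}{2 B + 12 s^{2}}$)
$\frac{1}{j{\left(-193,160 \right)} + 10037} = \frac{1}{\frac{-228 + 160}{2 \left(-193 + 6 \cdot 160^{2}\right)} + 10037} = \frac{1}{\frac{1}{2} \frac{1}{-193 + 6 \cdot 25600} \left(-68\right) + 10037} = \frac{1}{\frac{1}{2} \frac{1}{-193 + 153600} \left(-68\right) + 10037} = \frac{1}{\frac{1}{2} \cdot \frac{1}{153407} \left(-68\right) + 10037} = \frac{1}{- \frac{34}{153407} + 10037} = \frac{1}{\frac{1539746025}{153407}} = \frac{153407}{1539746025}$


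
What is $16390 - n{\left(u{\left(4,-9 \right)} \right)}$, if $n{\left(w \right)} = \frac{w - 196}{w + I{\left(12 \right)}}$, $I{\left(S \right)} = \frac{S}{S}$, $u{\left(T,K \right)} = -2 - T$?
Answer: $\frac{81748}{5} \approx 16350.0$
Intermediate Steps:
$I{\left(S \right)} = 1$
$n{\left(w \right)} = \frac{-196 + w}{1 + w}$ ($n{\left(w \right)} = \frac{w - 196}{w + 1} = \frac{-196 + w}{1 + w}$)
$16390 - n{\left(u{\left(4,-9 \right)} \right)} = 16390 - \frac{-196 - 6}{1 - 6} = 16390 - \frac{1}{-5} \left(-202\right) = 16390 - \left(- \frac{1}{5}\right) \left(-202\right) = 16390 - \frac{202}{5} = \frac{81748}{5}$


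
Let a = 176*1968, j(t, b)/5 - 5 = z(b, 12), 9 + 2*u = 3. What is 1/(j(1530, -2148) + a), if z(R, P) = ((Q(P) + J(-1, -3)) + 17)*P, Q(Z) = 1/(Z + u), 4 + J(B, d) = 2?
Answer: 3/1041899 ≈ 2.8794e-6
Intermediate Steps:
u = -3 (u = -9/2 + (½)*3 = -9/2 + 3/2 = -3)
J(B, d) = -2 (J(B, d) = -4 + 2 = -2)
Q(Z) = 1/(-3 + Z) (Q(Z) = 1/(Z - 3) = 1/(-3 + Z))
z(R, P) = P*(15 + 1/(-3 + P)) (z(R, P) = ((1/(-3 + P) - 2) + 17)*P = ((-2 + 1/(-3 + P)) + 17)*P = (15 + 1/(-3 + P))*P = P*(15 + 1/(-3 + P)))
j(t, b) = 2795/3 (j(t, b) = 25 + 5*(12*(-44 + 15*12)/(-3 + 12)) = 25 + 5*(12*(-44 + 180)/9) = 25 + 5*(12*(⅑)*136) = 25 + 5*(544/3) = 25 + 2720/3 = 2795/3)
a = 346368
1/(j(1530, -2148) + a) = 1/(2795/3 + 346368) = 1/(1041899/3) = 3/1041899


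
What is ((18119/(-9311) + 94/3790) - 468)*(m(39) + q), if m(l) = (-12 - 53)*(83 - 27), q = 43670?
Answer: -66381359492088/3528869 ≈ -1.8811e+7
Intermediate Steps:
m(l) = -3640 (m(l) = -65*56 = -3640)
((18119/(-9311) + 94/3790) - 468)*(m(39) + q) = ((18119/(-9311) + 94/3790) - 468)*(-3640 + 43670) = ((18119*(-1/9311) + 94*(1/3790)) - 468)*40030 = ((-18119/9311 + 47/1895) - 468)*40030 = (-33897888/17644345 - 468)*40030 = -8291451348/17644345*40030 = -66381359492088/3528869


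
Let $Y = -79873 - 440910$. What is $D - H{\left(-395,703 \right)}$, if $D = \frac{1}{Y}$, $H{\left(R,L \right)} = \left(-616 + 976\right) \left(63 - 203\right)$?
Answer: $\frac{26247463199}{520783} \approx 50400.0$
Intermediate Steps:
$H{\left(R,L \right)} = -50400$ ($H{\left(R,L \right)} = 360 \left(-140\right) = -50400$)
$Y = -520783$
$D = - \frac{1}{520783}$ ($D = \frac{1}{-520783} = - \frac{1}{520783} \approx -1.9202 \cdot 10^{-6}$)
$D - H{\left(-395,703 \right)} = - \frac{1}{520783} - -50400 = - \frac{1}{520783} + 50400 = \frac{26247463199}{520783}$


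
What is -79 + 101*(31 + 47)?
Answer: 7799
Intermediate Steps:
-79 + 101*(31 + 47) = -79 + 101*78 = -79 + 7878 = 7799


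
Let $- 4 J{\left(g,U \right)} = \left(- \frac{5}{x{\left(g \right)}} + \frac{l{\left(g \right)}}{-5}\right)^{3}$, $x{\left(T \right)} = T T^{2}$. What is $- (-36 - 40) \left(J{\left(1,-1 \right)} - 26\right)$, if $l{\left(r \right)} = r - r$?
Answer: $399$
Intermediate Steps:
$l{\left(r \right)} = 0$
$x{\left(T \right)} = T^{3}$
$J{\left(g,U \right)} = \frac{125}{4 g^{9}}$ ($J{\left(g,U \right)} = - \frac{\left(- \frac{5}{g^{3}} + \frac{0}{-5}\right)^{3}}{4} = - \frac{\left(- \frac{5}{g^{3}} + 0 \left(- \frac{1}{5}\right)\right)^{3}}{4} = - \frac{\left(- \frac{5}{g^{3}} + 0\right)^{3}}{4} = - \frac{\left(- \frac{5}{g^{3}}\right)^{3}}{4} = - \frac{\left(-125\right) \frac{1}{g^{9}}}{4} = \frac{125}{4 g^{9}}$)
$- (-36 - 40) \left(J{\left(1,-1 \right)} - 26\right) = - (-36 - 40) \left(\frac{125}{4 \cdot 1} - 26\right) = - (-36 - 40) \left(\frac{125}{4} \cdot 1 - 26\right) = \left(-1\right) \left(-76\right) \left(\frac{125}{4} - 26\right) = 76 \cdot \frac{21}{4} = 399$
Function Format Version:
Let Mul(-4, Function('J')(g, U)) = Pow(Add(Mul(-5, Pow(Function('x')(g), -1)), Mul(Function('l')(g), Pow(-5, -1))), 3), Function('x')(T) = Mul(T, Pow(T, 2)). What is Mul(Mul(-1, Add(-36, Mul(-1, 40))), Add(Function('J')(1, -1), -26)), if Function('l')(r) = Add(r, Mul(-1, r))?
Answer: 399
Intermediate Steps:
Function('l')(r) = 0
Function('x')(T) = Pow(T, 3)
Function('J')(g, U) = Mul(Rational(125, 4), Pow(g, -9)) (Function('J')(g, U) = Mul(Rational(-1, 4), Pow(Add(Mul(-5, Pow(Pow(g, 3), -1)), Mul(0, Pow(-5, -1))), 3)) = Mul(Rational(-1, 4), Pow(Add(Mul(-5, Pow(g, -3)), Mul(0, Rational(-1, 5))), 3)) = Mul(Rational(-1, 4), Pow(Add(Mul(-5, Pow(g, -3)), 0), 3)) = Mul(Rational(-1, 4), Pow(Mul(-5, Pow(g, -3)), 3)) = Mul(Rational(-1, 4), Mul(-125, Pow(g, -9))) = Mul(Rational(125, 4), Pow(g, -9)))
Mul(Mul(-1, Add(-36, Mul(-1, 40))), Add(Function('J')(1, -1), -26)) = Mul(Mul(-1, Add(-36, Mul(-1, 40))), Add(Mul(Rational(125, 4), Pow(1, -9)), -26)) = Mul(Mul(-1, Add(-36, -40)), Add(Mul(Rational(125, 4), 1), -26)) = Mul(Mul(-1, -76), Add(Rational(125, 4), -26)) = Mul(76, Rational(21, 4)) = 399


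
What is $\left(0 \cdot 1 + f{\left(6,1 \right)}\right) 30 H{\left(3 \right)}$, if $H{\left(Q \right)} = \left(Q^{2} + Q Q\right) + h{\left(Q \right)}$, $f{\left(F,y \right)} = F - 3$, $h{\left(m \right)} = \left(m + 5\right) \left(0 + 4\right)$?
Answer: $4500$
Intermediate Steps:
$h{\left(m \right)} = 20 + 4 m$ ($h{\left(m \right)} = \left(5 + m\right) 4 = 20 + 4 m$)
$f{\left(F,y \right)} = -3 + F$
$H{\left(Q \right)} = 20 + 2 Q^{2} + 4 Q$ ($H{\left(Q \right)} = \left(Q^{2} + Q Q\right) + \left(20 + 4 Q\right) = \left(Q^{2} + Q^{2}\right) + \left(20 + 4 Q\right) = 2 Q^{2} + \left(20 + 4 Q\right) = 20 + 2 Q^{2} + 4 Q$)
$\left(0 \cdot 1 + f{\left(6,1 \right)}\right) 30 H{\left(3 \right)} = \left(0 \cdot 1 + \left(-3 + 6\right)\right) 30 \left(20 + 2 \cdot 3^{2} + 4 \cdot 3\right) = \left(0 + 3\right) 30 \left(20 + 2 \cdot 9 + 12\right) = 3 \cdot 30 \left(20 + 18 + 12\right) = 90 \cdot 50 = 4500$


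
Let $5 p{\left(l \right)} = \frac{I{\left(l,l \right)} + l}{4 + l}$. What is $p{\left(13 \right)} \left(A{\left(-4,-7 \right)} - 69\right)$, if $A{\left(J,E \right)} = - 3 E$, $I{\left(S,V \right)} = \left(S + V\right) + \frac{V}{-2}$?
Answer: $- \frac{312}{17} \approx -18.353$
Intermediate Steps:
$I{\left(S,V \right)} = S + \frac{V}{2}$ ($I{\left(S,V \right)} = \left(S + V\right) + V \left(- \frac{1}{2}\right) = \left(S + V\right) - \frac{V}{2} = S + \frac{V}{2}$)
$p{\left(l \right)} = \frac{l}{2 \left(4 + l\right)}$ ($p{\left(l \right)} = \frac{\left(\left(l + \frac{l}{2}\right) + l\right) \frac{1}{4 + l}}{5} = \frac{\left(\frac{3 l}{2} + l\right) \frac{1}{4 + l}}{5} = \frac{\frac{5 l}{2} \frac{1}{4 + l}}{5} = \frac{\frac{5}{2} l \frac{1}{4 + l}}{5} = \frac{l}{2 \left(4 + l\right)}$)
$p{\left(13 \right)} \left(A{\left(-4,-7 \right)} - 69\right) = \frac{1}{2} \cdot 13 \frac{1}{4 + 13} \left(\left(-3\right) \left(-7\right) - 69\right) = \frac{1}{2} \cdot 13 \cdot \frac{1}{17} \left(21 - 69\right) = \frac{1}{2} \cdot 13 \cdot \frac{1}{17} \left(-48\right) = \frac{13}{34} \left(-48\right) = - \frac{312}{17}$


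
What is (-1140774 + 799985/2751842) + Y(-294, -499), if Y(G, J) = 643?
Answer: -3137459571317/2751842 ≈ -1.1401e+6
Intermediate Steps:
(-1140774 + 799985/2751842) + Y(-294, -499) = (-1140774 + 799985/2751842) + 643 = -3139229005723/2751842 + 643 = -3137459571317/2751842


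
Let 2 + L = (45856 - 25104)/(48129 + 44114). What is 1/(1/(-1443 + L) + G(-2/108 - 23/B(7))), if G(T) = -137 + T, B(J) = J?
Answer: -16792068258/2356009876753 ≈ -0.0071273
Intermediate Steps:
L = -163734/92243 (L = -2 + (45856 - 25104)/(48129 + 44114) = -2 + 20752/92243 = -163734/92243 ≈ -1.7750)
1/(1/(-1443 + L) + G(-2/108 - 23/B(7))) = 1/(1/(-1443 - 163734/92243) + (-137 + (-2/108 - 23/7))) = 1/(1/(-133270383/92243) + (-137 + (-2*1/108 - 23*1/7))) = 1/(-92243/133270383 + (-137 + (-1/54 - 23/7))) = 1/(-92243/133270383 + (-137 - 1249/378)) = 1/(-92243/133270383 - 53035/378) = 1/(-2356009876753/16792068258) = -16792068258/2356009876753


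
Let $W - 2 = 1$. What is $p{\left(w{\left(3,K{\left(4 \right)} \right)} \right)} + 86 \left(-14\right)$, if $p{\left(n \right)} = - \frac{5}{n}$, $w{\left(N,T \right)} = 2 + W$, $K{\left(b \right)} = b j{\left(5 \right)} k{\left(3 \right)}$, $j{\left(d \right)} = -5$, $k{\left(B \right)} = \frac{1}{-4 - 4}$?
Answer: $-1205$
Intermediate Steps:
$W = 3$ ($W = 2 + 1 = 3$)
$k{\left(B \right)} = - \frac{1}{8}$ ($k{\left(B \right)} = \frac{1}{-8} = - \frac{1}{8}$)
$K{\left(b \right)} = \frac{5 b}{8}$ ($K{\left(b \right)} = b \left(-5\right) \left(- \frac{1}{8}\right) = - 5 b \left(- \frac{1}{8}\right) = \frac{5 b}{8}$)
$w{\left(N,T \right)} = 5$ ($w{\left(N,T \right)} = 2 + 3 = 5$)
$p{\left(w{\left(3,K{\left(4 \right)} \right)} \right)} + 86 \left(-14\right) = - \frac{5}{5} + 86 \left(-14\right) = \left(-5\right) \frac{1}{5} - 1204 = -1 - 1204 = -1205$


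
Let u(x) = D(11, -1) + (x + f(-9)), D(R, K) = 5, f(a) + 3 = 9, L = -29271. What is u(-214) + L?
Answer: -29474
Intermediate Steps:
f(a) = 6 (f(a) = -3 + 9 = 6)
u(x) = 11 + x (u(x) = 5 + (x + 6) = 5 + (6 + x) = 11 + x)
u(-214) + L = (11 - 214) - 29271 = -203 - 29271 = -29474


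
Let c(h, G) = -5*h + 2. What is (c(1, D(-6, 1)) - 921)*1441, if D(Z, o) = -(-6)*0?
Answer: -1331484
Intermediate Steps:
D(Z, o) = 0 (D(Z, o) = -3*0 = 0)
c(h, G) = 2 - 5*h
(c(1, D(-6, 1)) - 921)*1441 = ((2 - 5*1) - 921)*1441 = ((2 - 5) - 921)*1441 = (-3 - 921)*1441 = -924*1441 = -1331484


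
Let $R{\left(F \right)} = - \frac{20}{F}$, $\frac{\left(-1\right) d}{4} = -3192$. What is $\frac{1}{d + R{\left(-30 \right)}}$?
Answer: $\frac{3}{38306} \approx 7.8317 \cdot 10^{-5}$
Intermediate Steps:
$d = 12768$ ($d = \left(-4\right) \left(-3192\right) = 12768$)
$\frac{1}{d + R{\left(-30 \right)}} = \frac{1}{12768 - \frac{20}{-30}} = \frac{1}{12768 - - \frac{2}{3}} = \frac{1}{12768 + \frac{2}{3}} = \frac{1}{\frac{38306}{3}} = \frac{3}{38306}$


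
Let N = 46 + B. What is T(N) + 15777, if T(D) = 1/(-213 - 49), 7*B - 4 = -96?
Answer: 4133573/262 ≈ 15777.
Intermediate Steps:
B = -92/7 (B = 4/7 + (⅐)*(-96) = 4/7 - 96/7 = -92/7 ≈ -13.143)
N = 230/7 (N = 46 - 92/7 = 230/7 ≈ 32.857)
T(D) = -1/262 (T(D) = 1/(-262) = -1/262)
T(N) + 15777 = -1/262 + 15777 = 4133573/262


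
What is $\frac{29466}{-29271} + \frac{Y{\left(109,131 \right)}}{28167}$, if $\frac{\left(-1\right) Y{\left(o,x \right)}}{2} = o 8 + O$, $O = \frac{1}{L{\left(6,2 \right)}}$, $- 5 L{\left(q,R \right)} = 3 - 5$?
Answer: $- \frac{97907089}{91608473} \approx -1.0688$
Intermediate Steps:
$L{\left(q,R \right)} = \frac{2}{5}$ ($L{\left(q,R \right)} = - \frac{3 - 5}{5} = \left(- \frac{1}{5}\right) \left(-2\right) = \frac{2}{5}$)
$O = \frac{5}{2}$ ($O = \frac{1}{\frac{2}{5}} = \frac{5}{2} \approx 2.5$)
$Y{\left(o,x \right)} = -5 - 16 o$ ($Y{\left(o,x \right)} = - 2 \left(o 8 + \frac{5}{2}\right) = - 2 \left(8 o + \frac{5}{2}\right) = - 2 \left(\frac{5}{2} + 8 o\right) = -5 - 16 o$)
$\frac{29466}{-29271} + \frac{Y{\left(109,131 \right)}}{28167} = \frac{29466}{-29271} + \frac{-5 - 1744}{28167} = 29466 \left(- \frac{1}{29271}\right) + \left(-5 - 1744\right) \frac{1}{28167} = - \frac{9822}{9757} - \frac{583}{9389} = - \frac{97907089}{91608473}$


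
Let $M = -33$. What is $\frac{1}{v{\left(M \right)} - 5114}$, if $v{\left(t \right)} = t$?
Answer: $- \frac{1}{5147} \approx -0.00019429$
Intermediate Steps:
$\frac{1}{v{\left(M \right)} - 5114} = \frac{1}{-33 - 5114} = \frac{1}{-5147} = - \frac{1}{5147}$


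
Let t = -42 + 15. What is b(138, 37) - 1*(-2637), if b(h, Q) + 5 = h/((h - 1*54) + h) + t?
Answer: 96408/37 ≈ 2605.6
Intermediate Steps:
t = -27
b(h, Q) = -32 + h/(-54 + 2*h) (b(h, Q) = -5 + (h/((h - 1*54) + h) - 27) = -5 + (h/((h - 54) + h) - 27) = -5 + (h/((-54 + h) + h) - 27) = -5 + (h/(-54 + 2*h) - 27) = -5 + (-27 + h/(-54 + 2*h)) = -32 + h/(-54 + 2*h))
b(138, 37) - 1*(-2637) = 9*(192 - 7*138)/(2*(-27 + 138)) - 1*(-2637) = (9/2)*(192 - 966)/111 + 2637 = (9/2)*(1/111)*(-774) + 2637 = -1161/37 + 2637 = 96408/37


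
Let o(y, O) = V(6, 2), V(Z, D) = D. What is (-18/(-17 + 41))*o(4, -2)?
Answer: -3/2 ≈ -1.5000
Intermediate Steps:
o(y, O) = 2
(-18/(-17 + 41))*o(4, -2) = -18/(-17 + 41)*2 = -18/24*2 = -18*1/24*2 = -¾*2 = -3/2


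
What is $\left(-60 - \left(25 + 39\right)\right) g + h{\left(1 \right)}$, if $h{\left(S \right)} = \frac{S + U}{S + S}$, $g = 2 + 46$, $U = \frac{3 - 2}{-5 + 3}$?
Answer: $- \frac{23807}{4} \approx -5951.8$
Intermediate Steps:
$U = - \frac{1}{2}$ ($U = 1 \frac{1}{-2} = 1 \left(- \frac{1}{2}\right) = - \frac{1}{2} \approx -0.5$)
$g = 48$
$h{\left(S \right)} = \frac{- \frac{1}{2} + S}{2 S}$ ($h{\left(S \right)} = \frac{S - \frac{1}{2}}{S + S} = \frac{- \frac{1}{2} + S}{2 S}$)
$\left(-60 - \left(25 + 39\right)\right) g + h{\left(1 \right)} = \left(-60 - \left(25 + 39\right)\right) 48 + \frac{-1 + 2 \cdot 1}{4 \cdot 1} = \left(-60 - 64\right) 48 + \frac{1}{4} \cdot 1 \left(-1 + 2\right) = \left(-60 - 64\right) 48 + \frac{1}{4} \cdot 1 \cdot 1 = \left(-124\right) 48 + \frac{1}{4} = -5952 + \frac{1}{4} = - \frac{23807}{4}$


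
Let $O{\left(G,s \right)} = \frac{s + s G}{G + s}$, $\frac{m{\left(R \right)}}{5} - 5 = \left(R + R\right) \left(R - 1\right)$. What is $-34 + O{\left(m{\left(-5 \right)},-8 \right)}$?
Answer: $- \frac{13386}{317} \approx -42.227$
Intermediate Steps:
$m{\left(R \right)} = 25 + 10 R \left(-1 + R\right)$ ($m{\left(R \right)} = 25 + 5 \left(R + R\right) \left(R - 1\right) = 25 + 5 \cdot 2 R \left(-1 + R\right) = 25 + 10 R \left(-1 + R\right)$)
$O{\left(G,s \right)} = \frac{s + G s}{G + s}$
$-34 + O{\left(m{\left(-5 \right)},-8 \right)} = -34 - \frac{8 \left(1 + \left(25 - -50 + 10 \left(-5\right)^{2}\right)\right)}{\left(25 - -50 + 10 \left(-5\right)^{2}\right) - 8} = -34 - \frac{8 \left(1 + \left(25 + 50 + 10 \cdot 25\right)\right)}{\left(25 + 50 + 10 \cdot 25\right) - 8} = -34 - \frac{8 \left(1 + \left(25 + 50 + 250\right)\right)}{\left(25 + 50 + 250\right) - 8} = -34 - \frac{8 \left(1 + 325\right)}{325 - 8} = -34 - 8 \cdot \frac{1}{317} \cdot 326 = -34 - \frac{8}{317} \cdot 326 = -34 - \frac{2608}{317} = - \frac{13386}{317}$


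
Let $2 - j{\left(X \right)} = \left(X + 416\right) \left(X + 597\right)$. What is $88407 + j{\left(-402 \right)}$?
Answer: $85679$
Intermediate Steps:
$j{\left(X \right)} = 2 - \left(416 + X\right) \left(597 + X\right)$ ($j{\left(X \right)} = 2 - \left(X + 416\right) \left(X + 597\right) = 2 - \left(416 + X\right) \left(597 + X\right)$)
$88407 + j{\left(-402 \right)} = 88407 - 2728 = 85679$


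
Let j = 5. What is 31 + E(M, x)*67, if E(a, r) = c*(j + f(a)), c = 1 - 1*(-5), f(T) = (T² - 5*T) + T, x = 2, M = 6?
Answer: 6865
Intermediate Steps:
f(T) = T² - 4*T
c = 6 (c = 1 + 5 = 6)
E(a, r) = 30 + 6*a*(-4 + a) (E(a, r) = 6*(5 + a*(-4 + a)) = 30 + 6*a*(-4 + a))
31 + E(M, x)*67 = 31 + (30 + 6*6*(-4 + 6))*67 = 31 + (30 + 6*6*2)*67 = 31 + (30 + 72)*67 = 31 + 102*67 = 31 + 6834 = 6865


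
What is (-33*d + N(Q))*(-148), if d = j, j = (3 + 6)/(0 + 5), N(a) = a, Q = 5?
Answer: 40256/5 ≈ 8051.2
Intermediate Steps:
j = 9/5 ≈ 1.8000
d = 9/5 ≈ 1.8000
(-33*d + N(Q))*(-148) = (-33*9/5 + 5)*(-148) = (-297/5 + 5)*(-148) = -272/5*(-148) = 40256/5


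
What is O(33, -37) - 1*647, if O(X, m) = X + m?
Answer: -651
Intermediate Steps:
O(33, -37) - 1*647 = (33 - 37) - 1*647 = -4 - 647 = -651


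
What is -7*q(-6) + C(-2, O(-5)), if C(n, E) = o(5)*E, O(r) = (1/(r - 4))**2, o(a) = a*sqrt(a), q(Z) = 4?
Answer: -28 + 5*sqrt(5)/81 ≈ -27.862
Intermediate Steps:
o(a) = a**(3/2)
O(r) = (-4 + r)**(-2) (O(r) = (1/(-4 + r))**2 = (-4 + r)**(-2))
C(n, E) = 5*E*sqrt(5) (C(n, E) = 5**(3/2)*E = (5*sqrt(5))*E = 5*E*sqrt(5))
-7*q(-6) + C(-2, O(-5)) = -7*4 + 5*sqrt(5)/(-4 - 5)**2 = -28 + 5*sqrt(5)/(-9)**2 = -28 + 5*(1/81)*sqrt(5) = -28 + 5*sqrt(5)/81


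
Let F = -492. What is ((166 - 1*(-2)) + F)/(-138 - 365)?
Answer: 324/503 ≈ 0.64414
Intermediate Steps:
((166 - 1*(-2)) + F)/(-138 - 365) = ((166 - 1*(-2)) - 492)/(-138 - 365) = ((166 + 2) - 492)/(-503) = (168 - 492)*(-1/503) = -324*(-1/503) = 324/503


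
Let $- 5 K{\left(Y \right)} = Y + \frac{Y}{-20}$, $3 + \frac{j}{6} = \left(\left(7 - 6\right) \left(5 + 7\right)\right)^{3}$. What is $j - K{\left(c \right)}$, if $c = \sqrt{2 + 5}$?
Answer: $10350 + \frac{19 \sqrt{7}}{100} \approx 10351.0$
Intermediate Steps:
$j = 10350$ ($j = -18 + 6 \left(\left(7 - 6\right) \left(5 + 7\right)\right)^{3} = -18 + 6 \left(1 \cdot 12\right)^{3} = -18 + 6 \cdot 12^{3} = -18 + 6 \cdot 1728 = -18 + 10368 = 10350$)
$c = \sqrt{7} \approx 2.6458$
$K{\left(Y \right)} = - \frac{19 Y}{100}$ ($K{\left(Y \right)} = - \frac{Y + \frac{Y}{-20}}{5} = - \frac{Y + Y \left(- \frac{1}{20}\right)}{5} = - \frac{Y - \frac{Y}{20}}{5} = - \frac{\frac{19}{20} Y}{5} = - \frac{19 Y}{100}$)
$j - K{\left(c \right)} = 10350 - - \frac{19 \sqrt{7}}{100} = 10350 + \frac{19 \sqrt{7}}{100}$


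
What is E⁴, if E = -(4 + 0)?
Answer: 256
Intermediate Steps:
E = -4 (E = -1*4 = -4)
E⁴ = (-4)⁴ = 256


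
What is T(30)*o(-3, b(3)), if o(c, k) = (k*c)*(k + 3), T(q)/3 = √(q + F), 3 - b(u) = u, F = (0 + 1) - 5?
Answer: 0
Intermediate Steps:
F = -4 (F = 1 - 5 = -4)
b(u) = 3 - u
T(q) = 3*√(-4 + q) (T(q) = 3*√(q - 4) = 3*√(-4 + q))
o(c, k) = c*k*(3 + k) (o(c, k) = (c*k)*(3 + k) = c*k*(3 + k))
T(30)*o(-3, b(3)) = (3*√(-4 + 30))*(-3*(3 - 1*3)*(3 + (3 - 1*3))) = (3*√26)*(-3*(3 - 3)*(3 + (3 - 3))) = (3*√26)*(-3*0*(3 + 0)) = (3*√26)*(-3*0*3) = (3*√26)*0 = 0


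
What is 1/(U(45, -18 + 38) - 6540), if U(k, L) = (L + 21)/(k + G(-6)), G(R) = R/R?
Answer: -46/300799 ≈ -0.00015293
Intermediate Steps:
G(R) = 1
U(k, L) = (21 + L)/(1 + k) (U(k, L) = (L + 21)/(k + 1) = (21 + L)/(1 + k))
1/(U(45, -18 + 38) - 6540) = 1/((21 + (-18 + 38))/(1 + 45) - 6540) = 1/((21 + 20)/46 - 6540) = 1/((1/46)*41 - 6540) = 1/(41/46 - 6540) = 1/(-300799/46) = -46/300799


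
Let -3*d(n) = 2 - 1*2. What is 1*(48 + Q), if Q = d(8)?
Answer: 48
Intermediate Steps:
d(n) = 0 (d(n) = -(2 - 1*2)/3 = -(2 - 2)/3 = -⅓*0 = 0)
Q = 0
1*(48 + Q) = 1*(48 + 0) = 1*48 = 48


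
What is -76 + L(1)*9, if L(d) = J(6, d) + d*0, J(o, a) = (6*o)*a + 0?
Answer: 248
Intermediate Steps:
J(o, a) = 6*a*o (J(o, a) = 6*a*o + 0 = 6*a*o)
L(d) = 36*d (L(d) = 6*d*6 + d*0 = 36*d + 0 = 36*d)
-76 + L(1)*9 = -76 + (36*1)*9 = -76 + 36*9 = -76 + 324 = 248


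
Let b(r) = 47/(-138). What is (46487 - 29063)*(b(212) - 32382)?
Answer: -12977287752/23 ≈ -5.6423e+8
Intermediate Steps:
b(r) = -47/138 (b(r) = 47*(-1/138) = -47/138)
(46487 - 29063)*(b(212) - 32382) = (46487 - 29063)*(-47/138 - 32382) = 17424*(-4468763/138) = -12977287752/23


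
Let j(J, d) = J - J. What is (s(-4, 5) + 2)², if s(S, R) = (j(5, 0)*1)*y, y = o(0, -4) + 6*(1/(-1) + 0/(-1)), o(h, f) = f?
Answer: 4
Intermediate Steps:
j(J, d) = 0
y = -10 (y = -4 + 6*(1/(-1) + 0/(-1)) = -4 + 6*(1*(-1) + 0*(-1)) = -4 + 6*(-1 + 0) = -4 + 6*(-1) = -4 - 6 = -10)
s(S, R) = 0 (s(S, R) = (0*1)*(-10) = 0*(-10) = 0)
(s(-4, 5) + 2)² = (0 + 2)² = 2² = 4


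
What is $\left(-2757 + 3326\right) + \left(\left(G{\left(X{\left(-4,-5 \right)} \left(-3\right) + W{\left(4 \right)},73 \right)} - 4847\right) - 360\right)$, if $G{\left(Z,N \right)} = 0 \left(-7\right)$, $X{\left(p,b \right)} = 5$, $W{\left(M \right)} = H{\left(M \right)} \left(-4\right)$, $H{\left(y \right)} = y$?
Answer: $-4638$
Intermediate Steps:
$W{\left(M \right)} = - 4 M$ ($W{\left(M \right)} = M \left(-4\right) = - 4 M$)
$G{\left(Z,N \right)} = 0$
$\left(-2757 + 3326\right) + \left(\left(G{\left(X{\left(-4,-5 \right)} \left(-3\right) + W{\left(4 \right)},73 \right)} - 4847\right) - 360\right) = \left(-2757 + 3326\right) + \left(\left(0 - 4847\right) - 360\right) = 569 - 5207 = -4638$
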